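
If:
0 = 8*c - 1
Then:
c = 1/8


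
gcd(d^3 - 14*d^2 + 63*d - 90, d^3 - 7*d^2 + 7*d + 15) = d^2 - 8*d + 15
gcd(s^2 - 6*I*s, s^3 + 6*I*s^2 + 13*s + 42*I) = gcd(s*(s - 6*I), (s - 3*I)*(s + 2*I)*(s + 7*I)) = 1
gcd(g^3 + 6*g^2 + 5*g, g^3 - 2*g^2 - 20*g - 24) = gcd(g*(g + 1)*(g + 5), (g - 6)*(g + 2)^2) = 1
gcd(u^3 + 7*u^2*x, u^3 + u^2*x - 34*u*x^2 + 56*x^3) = u + 7*x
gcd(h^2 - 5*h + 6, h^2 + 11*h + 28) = 1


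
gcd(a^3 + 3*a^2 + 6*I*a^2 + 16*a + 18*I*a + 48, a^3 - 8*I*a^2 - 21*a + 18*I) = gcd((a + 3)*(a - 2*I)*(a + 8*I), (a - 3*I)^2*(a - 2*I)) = a - 2*I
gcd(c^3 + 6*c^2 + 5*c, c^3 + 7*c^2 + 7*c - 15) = c + 5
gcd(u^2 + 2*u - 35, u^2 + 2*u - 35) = u^2 + 2*u - 35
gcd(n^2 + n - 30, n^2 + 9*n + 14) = 1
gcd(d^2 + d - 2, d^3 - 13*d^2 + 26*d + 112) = d + 2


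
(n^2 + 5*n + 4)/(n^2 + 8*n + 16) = (n + 1)/(n + 4)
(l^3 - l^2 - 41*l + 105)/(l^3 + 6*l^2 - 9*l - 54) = (l^2 + 2*l - 35)/(l^2 + 9*l + 18)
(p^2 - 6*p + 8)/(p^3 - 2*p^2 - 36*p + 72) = (p - 4)/(p^2 - 36)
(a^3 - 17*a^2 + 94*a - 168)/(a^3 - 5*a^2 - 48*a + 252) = (a^2 - 11*a + 28)/(a^2 + a - 42)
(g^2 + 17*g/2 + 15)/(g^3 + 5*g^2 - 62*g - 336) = (g + 5/2)/(g^2 - g - 56)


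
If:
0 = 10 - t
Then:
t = 10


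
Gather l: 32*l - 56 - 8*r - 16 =32*l - 8*r - 72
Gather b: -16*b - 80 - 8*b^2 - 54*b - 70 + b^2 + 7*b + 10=-7*b^2 - 63*b - 140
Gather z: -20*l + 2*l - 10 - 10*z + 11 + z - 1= -18*l - 9*z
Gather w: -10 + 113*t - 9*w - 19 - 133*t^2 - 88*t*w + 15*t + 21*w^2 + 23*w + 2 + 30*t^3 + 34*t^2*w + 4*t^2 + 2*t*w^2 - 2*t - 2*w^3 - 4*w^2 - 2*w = 30*t^3 - 129*t^2 + 126*t - 2*w^3 + w^2*(2*t + 17) + w*(34*t^2 - 88*t + 12) - 27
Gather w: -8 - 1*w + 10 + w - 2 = 0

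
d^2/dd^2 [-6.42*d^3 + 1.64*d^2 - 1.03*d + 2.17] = 3.28 - 38.52*d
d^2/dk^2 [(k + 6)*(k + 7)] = 2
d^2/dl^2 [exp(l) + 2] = exp(l)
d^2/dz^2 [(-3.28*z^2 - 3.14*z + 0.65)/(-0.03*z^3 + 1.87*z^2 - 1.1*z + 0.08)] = (0.00590399999999999*z^6 + 0.0169560000000004*z^5 - 1.71338399999999*z^4 + 35.94086*z^3 - 16.620306*z^2 + 5.194476*z - 0.783896)/(2.7e-5*z^9 - 0.005049*z^8 + 0.317691*z^7 - 6.909679*z^6 + 11.675598*z^5 - 7.643196*z^4 + 2.318936*z^3 - 0.326304*z^2 + 0.02112*z - 0.000512)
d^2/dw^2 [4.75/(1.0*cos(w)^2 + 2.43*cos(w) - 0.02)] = (-19.0*(1 - cos(w)^2)^2 - 34.6275*cos(w)^3 - 37.928275*cos(w)^2 + 69.02415*cos(w) + 75.28655)/(1.0*cos(w)^2 + 2.43*cos(w) - 0.02)^3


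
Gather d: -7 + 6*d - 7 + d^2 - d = d^2 + 5*d - 14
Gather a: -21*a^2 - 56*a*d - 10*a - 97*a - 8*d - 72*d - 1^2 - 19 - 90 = -21*a^2 + a*(-56*d - 107) - 80*d - 110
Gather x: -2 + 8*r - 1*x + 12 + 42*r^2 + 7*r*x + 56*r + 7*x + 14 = 42*r^2 + 64*r + x*(7*r + 6) + 24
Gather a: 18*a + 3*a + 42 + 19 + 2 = 21*a + 63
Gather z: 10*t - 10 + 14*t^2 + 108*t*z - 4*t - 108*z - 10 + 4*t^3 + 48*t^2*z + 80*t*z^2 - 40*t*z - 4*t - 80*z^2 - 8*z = 4*t^3 + 14*t^2 + 2*t + z^2*(80*t - 80) + z*(48*t^2 + 68*t - 116) - 20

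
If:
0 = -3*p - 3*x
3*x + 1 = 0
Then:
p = 1/3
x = -1/3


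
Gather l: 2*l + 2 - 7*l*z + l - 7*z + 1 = l*(3 - 7*z) - 7*z + 3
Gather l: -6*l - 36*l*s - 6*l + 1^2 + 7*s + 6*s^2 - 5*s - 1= l*(-36*s - 12) + 6*s^2 + 2*s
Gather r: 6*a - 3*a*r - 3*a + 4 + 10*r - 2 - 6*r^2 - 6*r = 3*a - 6*r^2 + r*(4 - 3*a) + 2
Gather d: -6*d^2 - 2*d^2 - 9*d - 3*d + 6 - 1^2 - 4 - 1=-8*d^2 - 12*d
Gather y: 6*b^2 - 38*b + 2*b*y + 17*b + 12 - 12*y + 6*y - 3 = 6*b^2 - 21*b + y*(2*b - 6) + 9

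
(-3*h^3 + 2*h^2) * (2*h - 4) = -6*h^4 + 16*h^3 - 8*h^2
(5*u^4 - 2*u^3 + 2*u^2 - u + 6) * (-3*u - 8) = -15*u^5 - 34*u^4 + 10*u^3 - 13*u^2 - 10*u - 48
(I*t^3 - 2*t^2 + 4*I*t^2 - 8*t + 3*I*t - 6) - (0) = I*t^3 - 2*t^2 + 4*I*t^2 - 8*t + 3*I*t - 6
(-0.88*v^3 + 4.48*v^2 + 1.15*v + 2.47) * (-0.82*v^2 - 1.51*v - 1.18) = 0.7216*v^5 - 2.3448*v^4 - 6.6694*v^3 - 9.0483*v^2 - 5.0867*v - 2.9146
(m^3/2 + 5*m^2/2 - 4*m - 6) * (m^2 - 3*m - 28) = m^5/2 + m^4 - 51*m^3/2 - 64*m^2 + 130*m + 168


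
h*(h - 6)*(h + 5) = h^3 - h^2 - 30*h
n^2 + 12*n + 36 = (n + 6)^2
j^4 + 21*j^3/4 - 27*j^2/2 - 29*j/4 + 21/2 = (j - 2)*(j - 3/4)*(j + 1)*(j + 7)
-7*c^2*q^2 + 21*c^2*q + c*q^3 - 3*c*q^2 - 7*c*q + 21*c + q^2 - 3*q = (-7*c + q)*(q - 3)*(c*q + 1)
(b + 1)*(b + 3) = b^2 + 4*b + 3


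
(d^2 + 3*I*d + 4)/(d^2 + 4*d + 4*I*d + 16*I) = (d - I)/(d + 4)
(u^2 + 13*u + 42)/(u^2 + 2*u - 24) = (u + 7)/(u - 4)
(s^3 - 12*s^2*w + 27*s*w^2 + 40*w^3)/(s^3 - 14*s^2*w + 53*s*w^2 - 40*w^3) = (s + w)/(s - w)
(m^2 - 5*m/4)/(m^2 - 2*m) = (m - 5/4)/(m - 2)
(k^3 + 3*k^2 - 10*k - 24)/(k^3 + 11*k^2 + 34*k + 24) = (k^2 - k - 6)/(k^2 + 7*k + 6)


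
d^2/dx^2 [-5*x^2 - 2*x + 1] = -10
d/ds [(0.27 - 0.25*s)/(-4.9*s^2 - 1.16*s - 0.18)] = (-1.225*s^2 + 2.646*s + 0.3582)/(24.01*s^4 + 11.368*s^3 + 3.1096*s^2 + 0.4176*s + 0.0324)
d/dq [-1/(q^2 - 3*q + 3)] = (2*q - 3)/(q^2 - 3*q + 3)^2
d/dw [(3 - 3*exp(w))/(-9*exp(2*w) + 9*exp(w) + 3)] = (-3*exp(2*w) + 6*exp(w) - 4)*exp(w)/(9*exp(4*w) - 18*exp(3*w) + 3*exp(2*w) + 6*exp(w) + 1)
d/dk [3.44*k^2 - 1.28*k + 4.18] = 6.88*k - 1.28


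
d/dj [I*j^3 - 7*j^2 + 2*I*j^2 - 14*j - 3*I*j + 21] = 3*I*j^2 + j*(-14 + 4*I) - 14 - 3*I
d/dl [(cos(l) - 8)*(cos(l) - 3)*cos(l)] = (-3*cos(l)^2 + 22*cos(l) - 24)*sin(l)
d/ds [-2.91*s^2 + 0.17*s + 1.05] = 0.17 - 5.82*s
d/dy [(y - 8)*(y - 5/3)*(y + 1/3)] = 3*y^2 - 56*y/3 + 91/9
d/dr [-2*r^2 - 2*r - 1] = -4*r - 2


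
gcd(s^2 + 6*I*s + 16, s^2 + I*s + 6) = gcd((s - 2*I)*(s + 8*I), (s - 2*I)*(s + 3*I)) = s - 2*I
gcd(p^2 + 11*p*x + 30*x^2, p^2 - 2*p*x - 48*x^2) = p + 6*x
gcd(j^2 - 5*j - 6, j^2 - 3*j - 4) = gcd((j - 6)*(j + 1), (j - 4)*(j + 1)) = j + 1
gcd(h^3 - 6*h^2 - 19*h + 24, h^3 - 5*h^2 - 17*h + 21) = h^2 + 2*h - 3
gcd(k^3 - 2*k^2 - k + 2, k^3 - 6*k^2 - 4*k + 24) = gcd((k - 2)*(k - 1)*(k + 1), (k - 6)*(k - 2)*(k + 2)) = k - 2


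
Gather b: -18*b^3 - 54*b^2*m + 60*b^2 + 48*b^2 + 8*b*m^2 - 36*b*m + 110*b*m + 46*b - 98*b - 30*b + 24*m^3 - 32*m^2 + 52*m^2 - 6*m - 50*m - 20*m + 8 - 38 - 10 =-18*b^3 + b^2*(108 - 54*m) + b*(8*m^2 + 74*m - 82) + 24*m^3 + 20*m^2 - 76*m - 40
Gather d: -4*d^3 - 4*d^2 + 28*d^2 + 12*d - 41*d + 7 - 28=-4*d^3 + 24*d^2 - 29*d - 21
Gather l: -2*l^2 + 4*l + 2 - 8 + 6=-2*l^2 + 4*l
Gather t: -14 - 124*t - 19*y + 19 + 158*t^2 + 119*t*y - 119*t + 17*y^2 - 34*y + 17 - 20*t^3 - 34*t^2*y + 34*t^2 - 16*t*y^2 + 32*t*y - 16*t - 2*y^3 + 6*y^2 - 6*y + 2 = -20*t^3 + t^2*(192 - 34*y) + t*(-16*y^2 + 151*y - 259) - 2*y^3 + 23*y^2 - 59*y + 24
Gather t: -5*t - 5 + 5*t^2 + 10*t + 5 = 5*t^2 + 5*t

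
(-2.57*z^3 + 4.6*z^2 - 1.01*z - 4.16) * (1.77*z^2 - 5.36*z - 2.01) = -4.5489*z^5 + 21.9172*z^4 - 21.278*z^3 - 11.1956*z^2 + 24.3277*z + 8.3616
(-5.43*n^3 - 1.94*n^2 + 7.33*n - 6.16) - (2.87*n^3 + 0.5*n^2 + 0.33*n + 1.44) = -8.3*n^3 - 2.44*n^2 + 7.0*n - 7.6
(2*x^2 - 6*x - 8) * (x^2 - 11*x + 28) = 2*x^4 - 28*x^3 + 114*x^2 - 80*x - 224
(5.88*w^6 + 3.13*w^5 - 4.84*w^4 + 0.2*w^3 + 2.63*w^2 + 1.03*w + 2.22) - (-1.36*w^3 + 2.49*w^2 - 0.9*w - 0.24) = 5.88*w^6 + 3.13*w^5 - 4.84*w^4 + 1.56*w^3 + 0.14*w^2 + 1.93*w + 2.46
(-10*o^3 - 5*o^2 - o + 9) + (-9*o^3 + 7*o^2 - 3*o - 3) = -19*o^3 + 2*o^2 - 4*o + 6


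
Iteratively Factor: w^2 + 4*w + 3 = (w + 1)*(w + 3)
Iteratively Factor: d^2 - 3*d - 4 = (d - 4)*(d + 1)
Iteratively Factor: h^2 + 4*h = (h + 4)*(h)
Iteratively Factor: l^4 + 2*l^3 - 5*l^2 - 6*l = (l + 1)*(l^3 + l^2 - 6*l) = (l + 1)*(l + 3)*(l^2 - 2*l) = (l - 2)*(l + 1)*(l + 3)*(l)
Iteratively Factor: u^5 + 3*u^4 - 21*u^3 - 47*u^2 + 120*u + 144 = (u + 4)*(u^4 - u^3 - 17*u^2 + 21*u + 36) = (u - 3)*(u + 4)*(u^3 + 2*u^2 - 11*u - 12) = (u - 3)*(u + 4)^2*(u^2 - 2*u - 3) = (u - 3)*(u + 1)*(u + 4)^2*(u - 3)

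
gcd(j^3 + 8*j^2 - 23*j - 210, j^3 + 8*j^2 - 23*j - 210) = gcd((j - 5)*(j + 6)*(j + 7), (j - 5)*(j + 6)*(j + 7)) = j^3 + 8*j^2 - 23*j - 210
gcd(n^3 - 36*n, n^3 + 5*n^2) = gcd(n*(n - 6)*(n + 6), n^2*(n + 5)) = n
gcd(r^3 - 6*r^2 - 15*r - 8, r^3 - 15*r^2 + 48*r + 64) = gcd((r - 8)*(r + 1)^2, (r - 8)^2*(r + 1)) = r^2 - 7*r - 8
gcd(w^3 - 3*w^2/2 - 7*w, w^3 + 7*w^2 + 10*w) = w^2 + 2*w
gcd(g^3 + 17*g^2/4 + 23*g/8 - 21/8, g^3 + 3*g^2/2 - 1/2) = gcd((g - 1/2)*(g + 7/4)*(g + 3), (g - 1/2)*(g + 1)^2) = g - 1/2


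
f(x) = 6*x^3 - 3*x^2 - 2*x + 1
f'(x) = 18*x^2 - 6*x - 2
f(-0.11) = 1.18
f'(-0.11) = -1.12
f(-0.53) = 0.32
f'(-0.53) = 6.24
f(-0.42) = 0.87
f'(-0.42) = 3.70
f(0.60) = 0.02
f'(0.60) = 0.88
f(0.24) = 0.43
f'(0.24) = -2.40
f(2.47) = 68.17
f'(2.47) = 93.00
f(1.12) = 3.43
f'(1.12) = 13.86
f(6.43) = 1459.19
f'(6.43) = 703.63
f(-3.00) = -182.00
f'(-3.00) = 178.00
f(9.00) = 4114.00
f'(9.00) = 1402.00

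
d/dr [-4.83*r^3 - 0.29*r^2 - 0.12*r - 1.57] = -14.49*r^2 - 0.58*r - 0.12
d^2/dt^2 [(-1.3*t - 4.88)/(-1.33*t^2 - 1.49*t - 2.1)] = ((1.3*t + 4.88)*(2.66*t + 1.49)*(5.32*t + 2.98) - (10.374*t + 16.8548)*(1.33*t^2 + 1.49*t + 2.1))/(1.33*t^2 + 1.49*t + 2.1)^3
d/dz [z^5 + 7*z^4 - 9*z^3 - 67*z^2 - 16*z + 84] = 5*z^4 + 28*z^3 - 27*z^2 - 134*z - 16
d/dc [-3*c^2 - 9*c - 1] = -6*c - 9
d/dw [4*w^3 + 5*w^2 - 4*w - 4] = 12*w^2 + 10*w - 4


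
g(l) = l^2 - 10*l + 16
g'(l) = 2*l - 10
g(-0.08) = 16.81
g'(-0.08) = -10.16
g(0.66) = 9.84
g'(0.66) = -8.68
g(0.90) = 7.81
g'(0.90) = -8.20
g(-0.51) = 21.36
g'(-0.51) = -11.02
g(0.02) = 15.80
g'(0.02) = -9.96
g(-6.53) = 123.94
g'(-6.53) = -23.06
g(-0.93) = 26.16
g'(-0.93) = -11.86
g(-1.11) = 28.33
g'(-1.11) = -12.22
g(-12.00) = 280.00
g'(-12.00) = -34.00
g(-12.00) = 280.00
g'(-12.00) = -34.00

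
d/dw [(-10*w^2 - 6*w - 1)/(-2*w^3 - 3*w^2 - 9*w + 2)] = (-20*w^4 - 24*w^3 + 66*w^2 - 46*w - 21)/(4*w^6 + 12*w^5 + 45*w^4 + 46*w^3 + 69*w^2 - 36*w + 4)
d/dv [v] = 1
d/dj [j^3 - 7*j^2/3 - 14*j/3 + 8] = 3*j^2 - 14*j/3 - 14/3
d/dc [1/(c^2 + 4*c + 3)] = 2*(-c - 2)/(c^2 + 4*c + 3)^2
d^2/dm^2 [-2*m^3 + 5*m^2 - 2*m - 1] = 10 - 12*m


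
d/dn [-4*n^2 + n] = 1 - 8*n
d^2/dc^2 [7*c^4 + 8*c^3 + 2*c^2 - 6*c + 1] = 84*c^2 + 48*c + 4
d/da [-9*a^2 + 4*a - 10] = 4 - 18*a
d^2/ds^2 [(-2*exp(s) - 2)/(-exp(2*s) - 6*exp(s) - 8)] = 2*(exp(4*s) - 2*exp(3*s) - 30*exp(2*s) - 44*exp(s) + 16)*exp(s)/(exp(6*s) + 18*exp(5*s) + 132*exp(4*s) + 504*exp(3*s) + 1056*exp(2*s) + 1152*exp(s) + 512)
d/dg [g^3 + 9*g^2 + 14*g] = 3*g^2 + 18*g + 14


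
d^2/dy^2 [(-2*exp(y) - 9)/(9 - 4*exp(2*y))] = (32*exp(4*y) + 576*exp(3*y) + 432*exp(2*y) + 1296*exp(y) + 162)*exp(y)/(64*exp(6*y) - 432*exp(4*y) + 972*exp(2*y) - 729)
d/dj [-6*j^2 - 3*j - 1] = -12*j - 3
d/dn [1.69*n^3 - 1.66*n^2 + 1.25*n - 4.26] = 5.07*n^2 - 3.32*n + 1.25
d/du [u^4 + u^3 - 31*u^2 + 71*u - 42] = 4*u^3 + 3*u^2 - 62*u + 71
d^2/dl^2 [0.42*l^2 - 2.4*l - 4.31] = 0.840000000000000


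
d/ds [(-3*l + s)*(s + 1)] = -3*l + 2*s + 1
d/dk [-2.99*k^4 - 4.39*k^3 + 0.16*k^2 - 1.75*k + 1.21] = -11.96*k^3 - 13.17*k^2 + 0.32*k - 1.75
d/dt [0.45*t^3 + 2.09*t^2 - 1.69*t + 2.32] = 1.35*t^2 + 4.18*t - 1.69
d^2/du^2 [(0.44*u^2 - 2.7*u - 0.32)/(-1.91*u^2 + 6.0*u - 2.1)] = (9.61493999999999*u^3 + 17.593392*u^2 - 86.9814*u + 84.63216)/(6.967871*u^6 - 65.6658*u^5 + 229.26303*u^4 - 360.396*u^3 + 252.0693*u^2 - 79.38*u + 9.261)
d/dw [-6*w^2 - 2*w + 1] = -12*w - 2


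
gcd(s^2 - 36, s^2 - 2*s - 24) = s - 6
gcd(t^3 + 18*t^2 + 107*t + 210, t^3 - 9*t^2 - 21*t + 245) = t + 5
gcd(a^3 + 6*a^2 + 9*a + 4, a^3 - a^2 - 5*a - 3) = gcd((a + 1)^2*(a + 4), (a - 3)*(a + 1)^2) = a^2 + 2*a + 1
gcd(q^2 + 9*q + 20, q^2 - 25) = q + 5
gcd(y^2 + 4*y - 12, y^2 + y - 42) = 1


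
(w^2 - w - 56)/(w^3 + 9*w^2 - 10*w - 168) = (w - 8)/(w^2 + 2*w - 24)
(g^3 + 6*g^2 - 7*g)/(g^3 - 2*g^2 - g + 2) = g*(g + 7)/(g^2 - g - 2)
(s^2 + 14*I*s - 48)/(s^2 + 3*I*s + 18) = (s + 8*I)/(s - 3*I)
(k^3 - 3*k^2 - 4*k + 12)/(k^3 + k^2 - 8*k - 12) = (k - 2)/(k + 2)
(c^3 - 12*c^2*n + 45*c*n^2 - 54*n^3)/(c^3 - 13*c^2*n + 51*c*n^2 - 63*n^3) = (c - 6*n)/(c - 7*n)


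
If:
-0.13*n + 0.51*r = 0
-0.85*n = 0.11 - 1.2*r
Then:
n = -0.20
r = -0.05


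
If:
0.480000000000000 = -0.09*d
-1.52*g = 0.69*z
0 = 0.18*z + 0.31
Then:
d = -5.33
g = 0.78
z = -1.72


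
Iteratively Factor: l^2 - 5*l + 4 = (l - 4)*(l - 1)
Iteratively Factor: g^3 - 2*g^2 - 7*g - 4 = (g + 1)*(g^2 - 3*g - 4) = (g + 1)^2*(g - 4)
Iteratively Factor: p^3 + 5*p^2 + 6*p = (p)*(p^2 + 5*p + 6) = p*(p + 2)*(p + 3)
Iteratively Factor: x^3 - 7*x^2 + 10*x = (x - 2)*(x^2 - 5*x) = (x - 5)*(x - 2)*(x)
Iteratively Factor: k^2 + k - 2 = (k - 1)*(k + 2)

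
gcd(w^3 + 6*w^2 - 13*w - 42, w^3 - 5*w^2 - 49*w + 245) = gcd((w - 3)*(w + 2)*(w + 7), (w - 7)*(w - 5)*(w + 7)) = w + 7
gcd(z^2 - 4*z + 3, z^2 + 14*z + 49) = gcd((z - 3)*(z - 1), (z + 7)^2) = 1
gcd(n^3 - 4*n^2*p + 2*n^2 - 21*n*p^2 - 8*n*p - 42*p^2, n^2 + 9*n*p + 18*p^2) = n + 3*p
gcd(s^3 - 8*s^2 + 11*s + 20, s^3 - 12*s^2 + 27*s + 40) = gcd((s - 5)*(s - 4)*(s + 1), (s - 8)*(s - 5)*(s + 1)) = s^2 - 4*s - 5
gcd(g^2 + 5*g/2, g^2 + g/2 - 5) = g + 5/2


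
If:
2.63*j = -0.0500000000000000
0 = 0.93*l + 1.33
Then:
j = -0.02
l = -1.43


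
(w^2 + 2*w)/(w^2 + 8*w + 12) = w/(w + 6)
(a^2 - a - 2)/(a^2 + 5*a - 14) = (a + 1)/(a + 7)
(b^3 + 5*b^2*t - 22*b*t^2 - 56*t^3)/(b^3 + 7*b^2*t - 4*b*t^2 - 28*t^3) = (-b + 4*t)/(-b + 2*t)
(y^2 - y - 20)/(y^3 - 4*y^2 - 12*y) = (-y^2 + y + 20)/(y*(-y^2 + 4*y + 12))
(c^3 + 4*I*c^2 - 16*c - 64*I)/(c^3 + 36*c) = (c^3 + 4*I*c^2 - 16*c - 64*I)/(c*(c^2 + 36))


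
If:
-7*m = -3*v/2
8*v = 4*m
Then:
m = 0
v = 0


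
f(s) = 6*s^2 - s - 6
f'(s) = 12*s - 1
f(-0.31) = -5.11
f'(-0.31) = -4.72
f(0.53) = -4.84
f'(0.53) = 5.36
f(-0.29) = -5.21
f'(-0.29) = -4.48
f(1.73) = 10.23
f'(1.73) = 19.76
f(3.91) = 81.82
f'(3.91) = 45.92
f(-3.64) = 77.14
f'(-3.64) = -44.68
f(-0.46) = -4.27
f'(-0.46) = -6.52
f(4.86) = 130.86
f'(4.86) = 57.32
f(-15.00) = 1359.00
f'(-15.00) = -181.00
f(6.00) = 204.00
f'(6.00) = 71.00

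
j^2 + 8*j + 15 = (j + 3)*(j + 5)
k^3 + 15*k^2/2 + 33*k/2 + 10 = (k + 1)*(k + 5/2)*(k + 4)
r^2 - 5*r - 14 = (r - 7)*(r + 2)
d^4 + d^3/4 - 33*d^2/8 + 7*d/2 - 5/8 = (d - 1)^2*(d - 1/4)*(d + 5/2)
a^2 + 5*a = a*(a + 5)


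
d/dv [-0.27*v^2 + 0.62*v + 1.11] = 0.62 - 0.54*v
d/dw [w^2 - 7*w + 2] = 2*w - 7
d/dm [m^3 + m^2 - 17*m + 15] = 3*m^2 + 2*m - 17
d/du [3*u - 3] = 3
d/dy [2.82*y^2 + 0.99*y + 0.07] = 5.64*y + 0.99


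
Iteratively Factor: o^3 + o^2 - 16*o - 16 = (o + 1)*(o^2 - 16) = (o + 1)*(o + 4)*(o - 4)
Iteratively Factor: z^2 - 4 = (z + 2)*(z - 2)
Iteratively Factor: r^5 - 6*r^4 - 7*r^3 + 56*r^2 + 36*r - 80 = (r + 2)*(r^4 - 8*r^3 + 9*r^2 + 38*r - 40) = (r + 2)^2*(r^3 - 10*r^2 + 29*r - 20) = (r - 1)*(r + 2)^2*(r^2 - 9*r + 20) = (r - 4)*(r - 1)*(r + 2)^2*(r - 5)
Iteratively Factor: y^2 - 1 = (y - 1)*(y + 1)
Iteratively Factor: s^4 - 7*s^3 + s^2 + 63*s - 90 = (s - 2)*(s^3 - 5*s^2 - 9*s + 45) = (s - 3)*(s - 2)*(s^2 - 2*s - 15) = (s - 5)*(s - 3)*(s - 2)*(s + 3)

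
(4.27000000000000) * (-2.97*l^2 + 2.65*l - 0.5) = -12.6819*l^2 + 11.3155*l - 2.135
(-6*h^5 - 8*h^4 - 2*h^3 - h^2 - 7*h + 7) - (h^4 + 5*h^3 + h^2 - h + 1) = -6*h^5 - 9*h^4 - 7*h^3 - 2*h^2 - 6*h + 6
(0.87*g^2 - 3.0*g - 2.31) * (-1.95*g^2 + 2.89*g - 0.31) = -1.6965*g^4 + 8.3643*g^3 - 4.4352*g^2 - 5.7459*g + 0.7161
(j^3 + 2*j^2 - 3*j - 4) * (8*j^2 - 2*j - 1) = 8*j^5 + 14*j^4 - 29*j^3 - 28*j^2 + 11*j + 4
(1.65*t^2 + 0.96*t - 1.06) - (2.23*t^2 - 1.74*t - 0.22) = -0.58*t^2 + 2.7*t - 0.84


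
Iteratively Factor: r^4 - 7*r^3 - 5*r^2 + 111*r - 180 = (r - 3)*(r^3 - 4*r^2 - 17*r + 60) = (r - 5)*(r - 3)*(r^2 + r - 12) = (r - 5)*(r - 3)*(r + 4)*(r - 3)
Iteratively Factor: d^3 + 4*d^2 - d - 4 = (d - 1)*(d^2 + 5*d + 4) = (d - 1)*(d + 1)*(d + 4)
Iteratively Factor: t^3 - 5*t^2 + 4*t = (t - 1)*(t^2 - 4*t) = t*(t - 1)*(t - 4)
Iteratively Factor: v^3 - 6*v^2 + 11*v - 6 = (v - 2)*(v^2 - 4*v + 3) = (v - 2)*(v - 1)*(v - 3)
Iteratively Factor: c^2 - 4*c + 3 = (c - 1)*(c - 3)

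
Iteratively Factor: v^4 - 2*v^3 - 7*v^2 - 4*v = (v)*(v^3 - 2*v^2 - 7*v - 4) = v*(v - 4)*(v^2 + 2*v + 1) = v*(v - 4)*(v + 1)*(v + 1)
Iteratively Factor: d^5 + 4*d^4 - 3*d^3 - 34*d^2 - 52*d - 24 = (d + 2)*(d^4 + 2*d^3 - 7*d^2 - 20*d - 12) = (d + 2)^2*(d^3 - 7*d - 6) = (d - 3)*(d + 2)^2*(d^2 + 3*d + 2) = (d - 3)*(d + 1)*(d + 2)^2*(d + 2)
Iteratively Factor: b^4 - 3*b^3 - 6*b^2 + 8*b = (b)*(b^3 - 3*b^2 - 6*b + 8) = b*(b - 4)*(b^2 + b - 2) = b*(b - 4)*(b - 1)*(b + 2)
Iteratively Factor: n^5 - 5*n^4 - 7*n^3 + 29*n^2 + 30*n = (n + 1)*(n^4 - 6*n^3 - n^2 + 30*n) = (n + 1)*(n + 2)*(n^3 - 8*n^2 + 15*n) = (n - 3)*(n + 1)*(n + 2)*(n^2 - 5*n) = (n - 5)*(n - 3)*(n + 1)*(n + 2)*(n)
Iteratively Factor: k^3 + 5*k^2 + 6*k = (k + 2)*(k^2 + 3*k) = k*(k + 2)*(k + 3)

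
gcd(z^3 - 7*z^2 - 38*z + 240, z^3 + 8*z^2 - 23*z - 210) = z^2 + z - 30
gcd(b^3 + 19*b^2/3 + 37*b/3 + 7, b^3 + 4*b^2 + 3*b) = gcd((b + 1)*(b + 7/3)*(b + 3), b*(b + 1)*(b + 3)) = b^2 + 4*b + 3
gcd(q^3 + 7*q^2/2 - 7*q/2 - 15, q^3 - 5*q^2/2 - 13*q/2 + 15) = q^2 + q/2 - 5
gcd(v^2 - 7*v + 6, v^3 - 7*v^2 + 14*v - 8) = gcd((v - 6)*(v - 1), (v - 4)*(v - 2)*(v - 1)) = v - 1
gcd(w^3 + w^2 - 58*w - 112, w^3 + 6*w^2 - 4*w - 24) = w + 2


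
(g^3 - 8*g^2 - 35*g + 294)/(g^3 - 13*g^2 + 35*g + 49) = (g + 6)/(g + 1)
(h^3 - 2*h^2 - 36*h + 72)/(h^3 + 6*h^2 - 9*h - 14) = (h^2 - 36)/(h^2 + 8*h + 7)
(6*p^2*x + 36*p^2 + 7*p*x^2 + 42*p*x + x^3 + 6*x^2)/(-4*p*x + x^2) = (6*p^2*x + 36*p^2 + 7*p*x^2 + 42*p*x + x^3 + 6*x^2)/(x*(-4*p + x))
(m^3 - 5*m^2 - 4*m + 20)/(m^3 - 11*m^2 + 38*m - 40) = (m + 2)/(m - 4)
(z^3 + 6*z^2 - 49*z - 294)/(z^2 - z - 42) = z + 7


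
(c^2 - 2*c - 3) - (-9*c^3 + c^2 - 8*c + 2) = 9*c^3 + 6*c - 5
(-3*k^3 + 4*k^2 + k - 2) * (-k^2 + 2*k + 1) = 3*k^5 - 10*k^4 + 4*k^3 + 8*k^2 - 3*k - 2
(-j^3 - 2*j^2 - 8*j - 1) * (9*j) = -9*j^4 - 18*j^3 - 72*j^2 - 9*j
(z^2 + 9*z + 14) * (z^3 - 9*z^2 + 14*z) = z^5 - 53*z^3 + 196*z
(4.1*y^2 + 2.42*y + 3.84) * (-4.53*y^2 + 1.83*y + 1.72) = -18.573*y^4 - 3.4596*y^3 - 5.9146*y^2 + 11.1896*y + 6.6048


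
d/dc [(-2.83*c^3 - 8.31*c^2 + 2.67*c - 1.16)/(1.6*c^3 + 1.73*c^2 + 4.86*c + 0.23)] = (1.77635683940025e-15*c^5 + 8.4001*c^4 - 36.0516*c^3 - 41.3904*c^2 + 0.190999999999999*c + 6.2517)/(2.56*c^6 + 5.536*c^5 + 18.5449*c^4 + 17.5516*c^3 + 24.4154*c^2 + 2.2356*c + 0.0529)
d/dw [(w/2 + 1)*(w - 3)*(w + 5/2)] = 3*w^2/2 + 3*w/2 - 17/4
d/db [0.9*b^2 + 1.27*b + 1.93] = 1.8*b + 1.27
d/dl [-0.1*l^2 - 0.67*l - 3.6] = -0.2*l - 0.67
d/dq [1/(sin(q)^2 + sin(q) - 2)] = -(2*sin(q) + 1)*cos(q)/(sin(q)^2 + sin(q) - 2)^2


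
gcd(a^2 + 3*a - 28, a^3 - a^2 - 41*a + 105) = a + 7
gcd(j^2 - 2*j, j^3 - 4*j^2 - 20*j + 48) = j - 2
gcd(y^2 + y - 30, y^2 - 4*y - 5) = y - 5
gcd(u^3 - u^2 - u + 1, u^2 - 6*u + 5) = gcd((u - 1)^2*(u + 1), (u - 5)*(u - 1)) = u - 1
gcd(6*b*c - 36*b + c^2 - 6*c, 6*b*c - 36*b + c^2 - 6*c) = 6*b*c - 36*b + c^2 - 6*c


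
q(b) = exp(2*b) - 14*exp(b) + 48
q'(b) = 2*exp(2*b) - 14*exp(b)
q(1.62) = 2.79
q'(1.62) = -19.68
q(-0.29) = 38.08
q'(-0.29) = -9.36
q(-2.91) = 47.24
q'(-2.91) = -0.76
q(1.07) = 15.68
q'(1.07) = -23.82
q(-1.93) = 45.99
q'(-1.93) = -1.99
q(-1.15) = 43.67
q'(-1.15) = -4.23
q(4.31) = 4547.22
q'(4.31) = 10040.61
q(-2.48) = 46.83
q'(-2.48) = -1.16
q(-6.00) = 47.97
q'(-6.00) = -0.03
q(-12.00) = 48.00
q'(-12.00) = 0.00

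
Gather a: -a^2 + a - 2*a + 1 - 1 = -a^2 - a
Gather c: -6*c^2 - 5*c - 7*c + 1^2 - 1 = -6*c^2 - 12*c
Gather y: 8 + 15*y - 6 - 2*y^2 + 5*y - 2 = -2*y^2 + 20*y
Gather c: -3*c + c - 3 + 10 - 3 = 4 - 2*c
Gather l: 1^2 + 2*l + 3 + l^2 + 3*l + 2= l^2 + 5*l + 6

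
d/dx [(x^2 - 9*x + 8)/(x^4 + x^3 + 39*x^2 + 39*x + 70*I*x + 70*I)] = ((2*x - 9)*(x^4 + x^3 + 39*x^2 + 39*x + 70*I*x + 70*I) - (x^2 - 9*x + 8)*(4*x^3 + 3*x^2 + 78*x + 39 + 70*I))/(x^4 + x^3 + 39*x^2 + 39*x + 70*I*x + 70*I)^2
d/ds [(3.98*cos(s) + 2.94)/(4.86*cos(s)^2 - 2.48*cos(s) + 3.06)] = (19.3428*cos(s)^2 + 28.5768*cos(s) - 19.47)*sin(s)/(23.6196*cos(s)^4 - 24.1056*cos(s)^3 + 35.8936*cos(s)^2 - 15.1776*cos(s) + 9.3636)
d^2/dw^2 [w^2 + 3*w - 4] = 2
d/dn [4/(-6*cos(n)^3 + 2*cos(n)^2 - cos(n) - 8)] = 4*(-18*cos(n)^2 + 4*cos(n) - 1)*sin(n)/(6*cos(n)^3 - 2*cos(n)^2 + cos(n) + 8)^2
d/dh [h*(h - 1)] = 2*h - 1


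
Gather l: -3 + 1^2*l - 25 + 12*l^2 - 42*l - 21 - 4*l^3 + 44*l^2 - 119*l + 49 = -4*l^3 + 56*l^2 - 160*l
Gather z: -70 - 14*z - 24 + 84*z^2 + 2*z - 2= 84*z^2 - 12*z - 96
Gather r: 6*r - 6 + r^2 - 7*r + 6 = r^2 - r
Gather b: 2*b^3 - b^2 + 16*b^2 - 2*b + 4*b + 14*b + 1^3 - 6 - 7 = 2*b^3 + 15*b^2 + 16*b - 12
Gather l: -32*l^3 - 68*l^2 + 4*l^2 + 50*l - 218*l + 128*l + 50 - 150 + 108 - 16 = -32*l^3 - 64*l^2 - 40*l - 8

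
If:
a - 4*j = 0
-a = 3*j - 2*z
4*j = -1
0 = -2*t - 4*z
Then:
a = -1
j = -1/4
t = 7/4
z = -7/8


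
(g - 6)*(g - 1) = g^2 - 7*g + 6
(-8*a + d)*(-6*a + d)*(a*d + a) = 48*a^3*d + 48*a^3 - 14*a^2*d^2 - 14*a^2*d + a*d^3 + a*d^2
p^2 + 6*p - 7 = (p - 1)*(p + 7)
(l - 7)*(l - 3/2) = l^2 - 17*l/2 + 21/2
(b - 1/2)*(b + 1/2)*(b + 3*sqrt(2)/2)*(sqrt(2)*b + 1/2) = sqrt(2)*b^4 + 7*b^3/2 + sqrt(2)*b^2/2 - 7*b/8 - 3*sqrt(2)/16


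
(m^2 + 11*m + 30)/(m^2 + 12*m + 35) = (m + 6)/(m + 7)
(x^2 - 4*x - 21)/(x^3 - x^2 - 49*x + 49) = (x + 3)/(x^2 + 6*x - 7)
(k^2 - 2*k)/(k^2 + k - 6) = k/(k + 3)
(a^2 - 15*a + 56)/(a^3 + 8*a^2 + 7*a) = (a^2 - 15*a + 56)/(a*(a^2 + 8*a + 7))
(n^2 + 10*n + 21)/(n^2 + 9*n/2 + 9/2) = 2*(n + 7)/(2*n + 3)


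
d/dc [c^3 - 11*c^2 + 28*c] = 3*c^2 - 22*c + 28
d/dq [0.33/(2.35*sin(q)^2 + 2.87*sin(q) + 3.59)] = -(1.551*sin(q) + 0.9471)*cos(q)/(2.35*sin(q)^2 + 2.87*sin(q) + 3.59)^2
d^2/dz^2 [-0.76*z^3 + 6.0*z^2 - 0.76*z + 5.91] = 12.0 - 4.56*z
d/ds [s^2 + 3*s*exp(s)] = 3*s*exp(s) + 2*s + 3*exp(s)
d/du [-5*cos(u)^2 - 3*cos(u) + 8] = (10*cos(u) + 3)*sin(u)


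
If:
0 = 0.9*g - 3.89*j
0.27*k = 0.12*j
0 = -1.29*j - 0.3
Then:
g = -1.01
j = -0.23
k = -0.10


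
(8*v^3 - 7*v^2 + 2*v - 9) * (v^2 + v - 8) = 8*v^5 + v^4 - 69*v^3 + 49*v^2 - 25*v + 72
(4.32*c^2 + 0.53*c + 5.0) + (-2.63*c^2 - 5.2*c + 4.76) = 1.69*c^2 - 4.67*c + 9.76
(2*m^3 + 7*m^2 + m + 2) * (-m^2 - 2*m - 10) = -2*m^5 - 11*m^4 - 35*m^3 - 74*m^2 - 14*m - 20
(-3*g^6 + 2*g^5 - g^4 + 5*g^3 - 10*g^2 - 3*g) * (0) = 0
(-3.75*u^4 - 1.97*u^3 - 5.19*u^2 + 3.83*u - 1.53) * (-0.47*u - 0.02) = 1.7625*u^5 + 1.0009*u^4 + 2.4787*u^3 - 1.6963*u^2 + 0.6425*u + 0.0306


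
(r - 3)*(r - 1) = r^2 - 4*r + 3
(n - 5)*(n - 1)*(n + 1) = n^3 - 5*n^2 - n + 5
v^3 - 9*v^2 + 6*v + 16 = (v - 8)*(v - 2)*(v + 1)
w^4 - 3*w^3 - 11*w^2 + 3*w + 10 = (w - 5)*(w - 1)*(w + 1)*(w + 2)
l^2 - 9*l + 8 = (l - 8)*(l - 1)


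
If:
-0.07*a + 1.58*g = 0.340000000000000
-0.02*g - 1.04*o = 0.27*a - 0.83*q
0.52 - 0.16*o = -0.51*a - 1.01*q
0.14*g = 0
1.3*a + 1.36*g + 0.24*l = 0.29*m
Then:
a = -4.86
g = 0.00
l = 1.20833333333333*m + 26.3095238095238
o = 3.21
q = 2.45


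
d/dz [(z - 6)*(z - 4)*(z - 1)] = 3*z^2 - 22*z + 34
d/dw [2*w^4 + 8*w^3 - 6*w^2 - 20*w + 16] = 8*w^3 + 24*w^2 - 12*w - 20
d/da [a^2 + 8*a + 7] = 2*a + 8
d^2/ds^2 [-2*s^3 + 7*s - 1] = -12*s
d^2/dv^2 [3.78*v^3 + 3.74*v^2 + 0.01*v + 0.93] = 22.68*v + 7.48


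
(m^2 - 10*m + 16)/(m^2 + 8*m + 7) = (m^2 - 10*m + 16)/(m^2 + 8*m + 7)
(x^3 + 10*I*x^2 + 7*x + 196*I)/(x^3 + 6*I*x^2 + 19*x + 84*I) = (x + 7*I)/(x + 3*I)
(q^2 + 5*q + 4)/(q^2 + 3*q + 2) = (q + 4)/(q + 2)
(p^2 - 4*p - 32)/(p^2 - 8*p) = (p + 4)/p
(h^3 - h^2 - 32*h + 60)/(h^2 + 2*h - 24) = (h^2 - 7*h + 10)/(h - 4)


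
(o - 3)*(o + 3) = o^2 - 9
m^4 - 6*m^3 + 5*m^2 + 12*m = m*(m - 4)*(m - 3)*(m + 1)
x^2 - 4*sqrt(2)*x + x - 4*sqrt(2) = (x + 1)*(x - 4*sqrt(2))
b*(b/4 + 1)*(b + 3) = b^3/4 + 7*b^2/4 + 3*b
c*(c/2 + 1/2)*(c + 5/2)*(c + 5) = c^4/2 + 17*c^3/4 + 10*c^2 + 25*c/4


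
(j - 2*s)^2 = j^2 - 4*j*s + 4*s^2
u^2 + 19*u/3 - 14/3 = (u - 2/3)*(u + 7)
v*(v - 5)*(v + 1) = v^3 - 4*v^2 - 5*v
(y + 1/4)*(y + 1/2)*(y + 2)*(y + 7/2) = y^4 + 25*y^3/4 + 45*y^2/4 + 95*y/16 + 7/8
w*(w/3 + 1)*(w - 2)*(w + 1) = w^4/3 + 2*w^3/3 - 5*w^2/3 - 2*w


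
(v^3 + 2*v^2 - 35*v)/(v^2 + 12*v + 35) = v*(v - 5)/(v + 5)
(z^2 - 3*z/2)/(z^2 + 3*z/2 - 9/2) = z/(z + 3)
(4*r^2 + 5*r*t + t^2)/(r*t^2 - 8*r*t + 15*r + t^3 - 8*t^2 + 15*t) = (4*r + t)/(t^2 - 8*t + 15)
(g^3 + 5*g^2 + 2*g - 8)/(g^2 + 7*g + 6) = (g^3 + 5*g^2 + 2*g - 8)/(g^2 + 7*g + 6)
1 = 1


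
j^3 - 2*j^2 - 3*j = j*(j - 3)*(j + 1)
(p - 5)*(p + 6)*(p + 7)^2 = p^4 + 15*p^3 + 33*p^2 - 371*p - 1470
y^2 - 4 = (y - 2)*(y + 2)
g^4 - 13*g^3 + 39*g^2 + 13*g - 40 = (g - 8)*(g - 5)*(g - 1)*(g + 1)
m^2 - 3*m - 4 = (m - 4)*(m + 1)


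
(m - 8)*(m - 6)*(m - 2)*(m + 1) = m^4 - 15*m^3 + 60*m^2 - 20*m - 96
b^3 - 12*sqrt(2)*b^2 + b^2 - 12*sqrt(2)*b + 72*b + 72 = (b + 1)*(b - 6*sqrt(2))^2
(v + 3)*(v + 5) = v^2 + 8*v + 15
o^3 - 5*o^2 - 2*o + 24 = (o - 4)*(o - 3)*(o + 2)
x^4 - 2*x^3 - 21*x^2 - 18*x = x*(x - 6)*(x + 1)*(x + 3)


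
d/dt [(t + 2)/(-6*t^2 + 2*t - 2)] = (-3*t^2 + t + (t + 2)*(6*t - 1) - 1)/(2*(3*t^2 - t + 1)^2)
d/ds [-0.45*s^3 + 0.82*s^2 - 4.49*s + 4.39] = -1.35*s^2 + 1.64*s - 4.49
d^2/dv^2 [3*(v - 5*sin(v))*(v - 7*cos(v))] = 15*v*sin(v) + 21*v*cos(v) + 42*sin(v) - 210*sin(2*v) - 30*cos(v) + 6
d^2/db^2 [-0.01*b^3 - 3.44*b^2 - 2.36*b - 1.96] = -0.06*b - 6.88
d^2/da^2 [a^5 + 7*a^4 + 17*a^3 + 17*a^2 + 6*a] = 20*a^3 + 84*a^2 + 102*a + 34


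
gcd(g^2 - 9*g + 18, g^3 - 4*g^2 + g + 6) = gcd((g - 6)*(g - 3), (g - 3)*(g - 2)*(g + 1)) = g - 3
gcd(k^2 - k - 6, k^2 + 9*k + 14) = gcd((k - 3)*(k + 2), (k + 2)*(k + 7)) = k + 2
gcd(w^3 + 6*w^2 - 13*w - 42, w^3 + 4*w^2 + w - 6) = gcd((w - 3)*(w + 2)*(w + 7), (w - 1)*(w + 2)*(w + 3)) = w + 2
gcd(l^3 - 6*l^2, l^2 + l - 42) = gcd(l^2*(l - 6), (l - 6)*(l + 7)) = l - 6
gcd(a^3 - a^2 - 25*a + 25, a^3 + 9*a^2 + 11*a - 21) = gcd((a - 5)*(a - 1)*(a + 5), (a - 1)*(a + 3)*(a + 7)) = a - 1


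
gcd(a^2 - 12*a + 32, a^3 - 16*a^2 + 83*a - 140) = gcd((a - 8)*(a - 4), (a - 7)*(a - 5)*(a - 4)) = a - 4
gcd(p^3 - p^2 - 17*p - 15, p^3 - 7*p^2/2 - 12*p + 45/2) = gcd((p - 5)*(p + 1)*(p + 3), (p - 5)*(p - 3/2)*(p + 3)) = p^2 - 2*p - 15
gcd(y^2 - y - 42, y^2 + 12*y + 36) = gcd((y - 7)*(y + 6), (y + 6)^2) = y + 6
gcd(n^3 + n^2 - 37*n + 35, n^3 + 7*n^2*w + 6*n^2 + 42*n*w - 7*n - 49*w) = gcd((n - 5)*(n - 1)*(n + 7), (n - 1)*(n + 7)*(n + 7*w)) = n^2 + 6*n - 7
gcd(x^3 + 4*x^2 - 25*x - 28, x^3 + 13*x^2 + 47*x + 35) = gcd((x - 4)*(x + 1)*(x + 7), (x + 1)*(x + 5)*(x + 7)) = x^2 + 8*x + 7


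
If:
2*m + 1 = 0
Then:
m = -1/2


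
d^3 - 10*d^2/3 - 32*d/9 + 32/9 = (d - 4)*(d - 2/3)*(d + 4/3)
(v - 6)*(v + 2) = v^2 - 4*v - 12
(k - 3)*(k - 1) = k^2 - 4*k + 3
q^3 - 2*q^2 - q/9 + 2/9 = (q - 2)*(q - 1/3)*(q + 1/3)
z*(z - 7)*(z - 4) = z^3 - 11*z^2 + 28*z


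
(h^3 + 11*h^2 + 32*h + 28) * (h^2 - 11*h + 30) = h^5 - 59*h^3 + 6*h^2 + 652*h + 840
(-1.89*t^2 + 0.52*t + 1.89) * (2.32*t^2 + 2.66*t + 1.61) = -4.3848*t^4 - 3.821*t^3 + 2.7251*t^2 + 5.8646*t + 3.0429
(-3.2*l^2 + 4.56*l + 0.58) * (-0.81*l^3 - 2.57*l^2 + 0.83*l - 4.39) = 2.592*l^5 + 4.5304*l^4 - 14.845*l^3 + 16.3422*l^2 - 19.537*l - 2.5462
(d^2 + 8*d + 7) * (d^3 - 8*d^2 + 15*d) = d^5 - 42*d^3 + 64*d^2 + 105*d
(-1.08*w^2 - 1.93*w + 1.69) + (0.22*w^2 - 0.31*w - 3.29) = -0.86*w^2 - 2.24*w - 1.6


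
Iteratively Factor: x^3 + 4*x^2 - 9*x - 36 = (x - 3)*(x^2 + 7*x + 12) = (x - 3)*(x + 3)*(x + 4)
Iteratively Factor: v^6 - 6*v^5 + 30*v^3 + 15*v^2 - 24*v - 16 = (v + 1)*(v^5 - 7*v^4 + 7*v^3 + 23*v^2 - 8*v - 16) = (v + 1)^2*(v^4 - 8*v^3 + 15*v^2 + 8*v - 16) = (v + 1)^3*(v^3 - 9*v^2 + 24*v - 16) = (v - 4)*(v + 1)^3*(v^2 - 5*v + 4) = (v - 4)^2*(v + 1)^3*(v - 1)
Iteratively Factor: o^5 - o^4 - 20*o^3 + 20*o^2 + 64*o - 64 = (o - 2)*(o^4 + o^3 - 18*o^2 - 16*o + 32) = (o - 2)*(o + 2)*(o^3 - o^2 - 16*o + 16) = (o - 2)*(o - 1)*(o + 2)*(o^2 - 16) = (o - 4)*(o - 2)*(o - 1)*(o + 2)*(o + 4)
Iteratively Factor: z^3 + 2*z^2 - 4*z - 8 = (z + 2)*(z^2 - 4) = (z + 2)^2*(z - 2)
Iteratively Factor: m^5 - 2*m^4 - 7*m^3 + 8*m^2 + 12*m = (m + 1)*(m^4 - 3*m^3 - 4*m^2 + 12*m) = (m - 2)*(m + 1)*(m^3 - m^2 - 6*m) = (m - 3)*(m - 2)*(m + 1)*(m^2 + 2*m) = (m - 3)*(m - 2)*(m + 1)*(m + 2)*(m)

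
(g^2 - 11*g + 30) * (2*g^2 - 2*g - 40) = 2*g^4 - 24*g^3 + 42*g^2 + 380*g - 1200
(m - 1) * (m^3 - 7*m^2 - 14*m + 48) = m^4 - 8*m^3 - 7*m^2 + 62*m - 48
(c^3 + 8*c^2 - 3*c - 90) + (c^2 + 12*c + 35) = c^3 + 9*c^2 + 9*c - 55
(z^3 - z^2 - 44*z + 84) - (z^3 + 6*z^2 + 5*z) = -7*z^2 - 49*z + 84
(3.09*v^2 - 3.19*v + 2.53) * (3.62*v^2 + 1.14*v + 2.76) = 11.1858*v^4 - 8.0252*v^3 + 14.0504*v^2 - 5.9202*v + 6.9828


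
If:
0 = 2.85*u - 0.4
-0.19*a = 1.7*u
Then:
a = -1.26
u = 0.14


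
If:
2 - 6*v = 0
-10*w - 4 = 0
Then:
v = 1/3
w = -2/5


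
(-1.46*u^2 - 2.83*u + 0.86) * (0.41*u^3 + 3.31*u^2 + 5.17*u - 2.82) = -0.5986*u^5 - 5.9929*u^4 - 16.5629*u^3 - 7.6673*u^2 + 12.4268*u - 2.4252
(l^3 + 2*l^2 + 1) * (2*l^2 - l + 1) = 2*l^5 + 3*l^4 - l^3 + 4*l^2 - l + 1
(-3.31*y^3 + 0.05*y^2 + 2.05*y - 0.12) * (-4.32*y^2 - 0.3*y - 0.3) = 14.2992*y^5 + 0.777*y^4 - 7.878*y^3 - 0.1116*y^2 - 0.579*y + 0.036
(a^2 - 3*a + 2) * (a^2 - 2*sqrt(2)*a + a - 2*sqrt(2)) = a^4 - 2*sqrt(2)*a^3 - 2*a^3 - a^2 + 4*sqrt(2)*a^2 + 2*a + 2*sqrt(2)*a - 4*sqrt(2)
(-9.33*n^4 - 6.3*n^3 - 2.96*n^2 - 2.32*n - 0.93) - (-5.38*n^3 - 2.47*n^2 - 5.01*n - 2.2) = -9.33*n^4 - 0.92*n^3 - 0.49*n^2 + 2.69*n + 1.27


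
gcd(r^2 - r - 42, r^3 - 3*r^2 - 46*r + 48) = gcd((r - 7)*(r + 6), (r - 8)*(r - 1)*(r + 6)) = r + 6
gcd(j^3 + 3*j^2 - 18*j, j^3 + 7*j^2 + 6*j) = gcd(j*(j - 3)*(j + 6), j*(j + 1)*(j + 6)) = j^2 + 6*j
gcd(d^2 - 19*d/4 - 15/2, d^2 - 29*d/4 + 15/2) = d - 6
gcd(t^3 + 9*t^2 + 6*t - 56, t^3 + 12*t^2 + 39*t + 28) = t^2 + 11*t + 28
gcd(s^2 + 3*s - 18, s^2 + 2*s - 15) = s - 3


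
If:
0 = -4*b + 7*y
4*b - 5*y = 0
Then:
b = 0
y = 0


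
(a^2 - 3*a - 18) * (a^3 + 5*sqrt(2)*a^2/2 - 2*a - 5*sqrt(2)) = a^5 - 3*a^4 + 5*sqrt(2)*a^4/2 - 20*a^3 - 15*sqrt(2)*a^3/2 - 50*sqrt(2)*a^2 + 6*a^2 + 15*sqrt(2)*a + 36*a + 90*sqrt(2)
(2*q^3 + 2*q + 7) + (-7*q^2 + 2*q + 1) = 2*q^3 - 7*q^2 + 4*q + 8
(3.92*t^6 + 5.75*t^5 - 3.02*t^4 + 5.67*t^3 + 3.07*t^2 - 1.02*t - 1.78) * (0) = 0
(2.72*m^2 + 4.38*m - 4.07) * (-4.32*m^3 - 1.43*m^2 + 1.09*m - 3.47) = -11.7504*m^5 - 22.8112*m^4 + 14.2838*m^3 + 1.1559*m^2 - 19.6349*m + 14.1229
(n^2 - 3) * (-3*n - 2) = -3*n^3 - 2*n^2 + 9*n + 6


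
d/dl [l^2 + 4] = 2*l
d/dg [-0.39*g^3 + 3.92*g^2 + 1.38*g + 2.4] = -1.17*g^2 + 7.84*g + 1.38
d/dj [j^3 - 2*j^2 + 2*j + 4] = 3*j^2 - 4*j + 2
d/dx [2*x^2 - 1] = 4*x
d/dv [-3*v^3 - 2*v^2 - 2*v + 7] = -9*v^2 - 4*v - 2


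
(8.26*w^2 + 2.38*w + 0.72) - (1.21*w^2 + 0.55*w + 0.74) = 7.05*w^2 + 1.83*w - 0.02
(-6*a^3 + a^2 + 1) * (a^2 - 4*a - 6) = -6*a^5 + 25*a^4 + 32*a^3 - 5*a^2 - 4*a - 6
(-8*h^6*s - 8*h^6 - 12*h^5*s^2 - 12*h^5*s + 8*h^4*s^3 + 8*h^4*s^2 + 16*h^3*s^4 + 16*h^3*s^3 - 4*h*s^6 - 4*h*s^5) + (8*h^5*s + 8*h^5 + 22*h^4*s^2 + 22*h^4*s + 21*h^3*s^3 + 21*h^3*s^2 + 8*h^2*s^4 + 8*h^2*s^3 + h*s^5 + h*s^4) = -8*h^6*s - 8*h^6 - 12*h^5*s^2 - 4*h^5*s + 8*h^5 + 8*h^4*s^3 + 30*h^4*s^2 + 22*h^4*s + 16*h^3*s^4 + 37*h^3*s^3 + 21*h^3*s^2 + 8*h^2*s^4 + 8*h^2*s^3 - 4*h*s^6 - 3*h*s^5 + h*s^4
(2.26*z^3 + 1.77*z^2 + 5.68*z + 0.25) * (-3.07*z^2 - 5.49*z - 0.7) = -6.9382*z^5 - 17.8413*z^4 - 28.7369*z^3 - 33.1897*z^2 - 5.3485*z - 0.175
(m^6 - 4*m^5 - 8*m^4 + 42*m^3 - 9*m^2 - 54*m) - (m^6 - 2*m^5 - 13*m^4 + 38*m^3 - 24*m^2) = -2*m^5 + 5*m^4 + 4*m^3 + 15*m^2 - 54*m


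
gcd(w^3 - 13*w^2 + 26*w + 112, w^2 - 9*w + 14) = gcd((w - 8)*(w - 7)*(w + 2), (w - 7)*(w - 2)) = w - 7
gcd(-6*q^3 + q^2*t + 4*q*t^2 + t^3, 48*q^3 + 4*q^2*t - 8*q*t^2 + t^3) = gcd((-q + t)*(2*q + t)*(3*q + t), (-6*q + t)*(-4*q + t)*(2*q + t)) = 2*q + t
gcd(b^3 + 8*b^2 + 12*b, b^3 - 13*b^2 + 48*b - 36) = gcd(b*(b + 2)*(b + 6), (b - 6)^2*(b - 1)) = 1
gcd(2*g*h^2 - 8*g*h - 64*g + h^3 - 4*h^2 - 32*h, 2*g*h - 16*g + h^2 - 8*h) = 2*g*h - 16*g + h^2 - 8*h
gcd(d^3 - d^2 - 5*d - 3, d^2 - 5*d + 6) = d - 3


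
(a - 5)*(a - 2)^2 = a^3 - 9*a^2 + 24*a - 20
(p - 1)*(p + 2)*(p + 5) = p^3 + 6*p^2 + 3*p - 10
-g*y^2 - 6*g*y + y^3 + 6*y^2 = y*(-g + y)*(y + 6)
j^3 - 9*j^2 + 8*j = j*(j - 8)*(j - 1)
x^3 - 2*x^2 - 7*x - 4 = (x - 4)*(x + 1)^2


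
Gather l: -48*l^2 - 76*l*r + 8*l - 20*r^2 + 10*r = -48*l^2 + l*(8 - 76*r) - 20*r^2 + 10*r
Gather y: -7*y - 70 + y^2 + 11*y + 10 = y^2 + 4*y - 60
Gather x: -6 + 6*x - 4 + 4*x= 10*x - 10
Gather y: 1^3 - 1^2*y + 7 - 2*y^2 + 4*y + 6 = -2*y^2 + 3*y + 14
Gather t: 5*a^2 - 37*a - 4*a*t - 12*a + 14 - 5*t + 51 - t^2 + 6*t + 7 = 5*a^2 - 49*a - t^2 + t*(1 - 4*a) + 72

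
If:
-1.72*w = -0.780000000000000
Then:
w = 0.45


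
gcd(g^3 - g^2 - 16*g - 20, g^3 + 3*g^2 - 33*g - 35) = g - 5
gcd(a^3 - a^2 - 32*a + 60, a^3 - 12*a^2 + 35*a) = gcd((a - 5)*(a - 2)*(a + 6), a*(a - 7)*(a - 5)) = a - 5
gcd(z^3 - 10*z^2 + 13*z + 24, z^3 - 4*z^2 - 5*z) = z + 1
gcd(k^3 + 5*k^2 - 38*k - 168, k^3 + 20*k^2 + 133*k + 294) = k + 7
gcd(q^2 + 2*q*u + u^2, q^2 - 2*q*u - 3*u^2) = q + u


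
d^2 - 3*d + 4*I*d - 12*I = (d - 3)*(d + 4*I)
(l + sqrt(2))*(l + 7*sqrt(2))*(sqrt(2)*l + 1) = sqrt(2)*l^3 + 17*l^2 + 22*sqrt(2)*l + 14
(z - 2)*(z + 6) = z^2 + 4*z - 12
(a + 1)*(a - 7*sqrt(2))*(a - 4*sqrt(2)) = a^3 - 11*sqrt(2)*a^2 + a^2 - 11*sqrt(2)*a + 56*a + 56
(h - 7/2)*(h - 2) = h^2 - 11*h/2 + 7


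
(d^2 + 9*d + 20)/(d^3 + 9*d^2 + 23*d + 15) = (d + 4)/(d^2 + 4*d + 3)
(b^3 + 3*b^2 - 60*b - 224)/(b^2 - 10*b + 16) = (b^2 + 11*b + 28)/(b - 2)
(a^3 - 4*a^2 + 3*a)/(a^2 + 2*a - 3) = a*(a - 3)/(a + 3)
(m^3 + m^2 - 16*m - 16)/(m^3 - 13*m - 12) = (m + 4)/(m + 3)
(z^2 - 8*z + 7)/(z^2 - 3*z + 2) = (z - 7)/(z - 2)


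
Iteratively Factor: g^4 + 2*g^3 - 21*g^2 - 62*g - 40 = (g - 5)*(g^3 + 7*g^2 + 14*g + 8) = (g - 5)*(g + 4)*(g^2 + 3*g + 2) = (g - 5)*(g + 1)*(g + 4)*(g + 2)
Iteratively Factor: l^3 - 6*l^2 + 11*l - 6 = (l - 3)*(l^2 - 3*l + 2) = (l - 3)*(l - 2)*(l - 1)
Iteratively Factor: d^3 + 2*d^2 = (d)*(d^2 + 2*d) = d^2*(d + 2)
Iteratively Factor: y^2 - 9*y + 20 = (y - 4)*(y - 5)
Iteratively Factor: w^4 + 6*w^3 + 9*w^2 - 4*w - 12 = (w + 2)*(w^3 + 4*w^2 + w - 6) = (w + 2)*(w + 3)*(w^2 + w - 2) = (w + 2)^2*(w + 3)*(w - 1)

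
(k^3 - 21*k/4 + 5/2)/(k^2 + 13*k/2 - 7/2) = (k^2 + k/2 - 5)/(k + 7)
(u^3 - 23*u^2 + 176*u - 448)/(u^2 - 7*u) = u - 16 + 64/u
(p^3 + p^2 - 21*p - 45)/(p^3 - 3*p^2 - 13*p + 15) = (p + 3)/(p - 1)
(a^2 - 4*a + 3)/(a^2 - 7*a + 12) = (a - 1)/(a - 4)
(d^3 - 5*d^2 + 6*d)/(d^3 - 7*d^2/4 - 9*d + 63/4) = 4*d*(d - 2)/(4*d^2 + 5*d - 21)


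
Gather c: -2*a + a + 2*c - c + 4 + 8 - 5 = -a + c + 7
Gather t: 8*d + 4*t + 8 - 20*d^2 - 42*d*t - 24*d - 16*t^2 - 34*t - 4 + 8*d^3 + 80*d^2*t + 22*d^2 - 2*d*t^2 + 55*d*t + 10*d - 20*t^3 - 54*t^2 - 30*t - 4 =8*d^3 + 2*d^2 - 6*d - 20*t^3 + t^2*(-2*d - 70) + t*(80*d^2 + 13*d - 60)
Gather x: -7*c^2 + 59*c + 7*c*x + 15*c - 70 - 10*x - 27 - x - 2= -7*c^2 + 74*c + x*(7*c - 11) - 99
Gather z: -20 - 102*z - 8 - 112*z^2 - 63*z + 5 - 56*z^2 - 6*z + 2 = -168*z^2 - 171*z - 21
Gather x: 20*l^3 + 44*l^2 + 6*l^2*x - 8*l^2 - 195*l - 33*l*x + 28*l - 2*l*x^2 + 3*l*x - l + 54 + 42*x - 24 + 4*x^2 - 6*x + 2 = 20*l^3 + 36*l^2 - 168*l + x^2*(4 - 2*l) + x*(6*l^2 - 30*l + 36) + 32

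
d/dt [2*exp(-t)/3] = -2*exp(-t)/3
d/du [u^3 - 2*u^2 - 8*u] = 3*u^2 - 4*u - 8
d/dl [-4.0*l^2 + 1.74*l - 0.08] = 1.74 - 8.0*l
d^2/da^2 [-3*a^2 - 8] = -6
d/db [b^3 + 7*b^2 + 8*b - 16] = 3*b^2 + 14*b + 8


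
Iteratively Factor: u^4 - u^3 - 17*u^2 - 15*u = (u - 5)*(u^3 + 4*u^2 + 3*u) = (u - 5)*(u + 1)*(u^2 + 3*u) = (u - 5)*(u + 1)*(u + 3)*(u)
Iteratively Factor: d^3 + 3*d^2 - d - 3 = (d - 1)*(d^2 + 4*d + 3) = (d - 1)*(d + 1)*(d + 3)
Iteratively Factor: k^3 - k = (k - 1)*(k^2 + k) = (k - 1)*(k + 1)*(k)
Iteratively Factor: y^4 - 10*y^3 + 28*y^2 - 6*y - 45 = (y - 5)*(y^3 - 5*y^2 + 3*y + 9) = (y - 5)*(y + 1)*(y^2 - 6*y + 9) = (y - 5)*(y - 3)*(y + 1)*(y - 3)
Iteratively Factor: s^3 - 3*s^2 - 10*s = (s)*(s^2 - 3*s - 10) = s*(s + 2)*(s - 5)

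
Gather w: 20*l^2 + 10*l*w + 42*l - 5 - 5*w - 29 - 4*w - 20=20*l^2 + 42*l + w*(10*l - 9) - 54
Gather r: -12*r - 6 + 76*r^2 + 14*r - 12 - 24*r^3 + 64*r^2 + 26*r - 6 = -24*r^3 + 140*r^2 + 28*r - 24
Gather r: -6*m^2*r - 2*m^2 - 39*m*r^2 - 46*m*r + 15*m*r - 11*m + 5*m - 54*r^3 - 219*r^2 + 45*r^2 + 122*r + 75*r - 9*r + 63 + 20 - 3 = -2*m^2 - 6*m - 54*r^3 + r^2*(-39*m - 174) + r*(-6*m^2 - 31*m + 188) + 80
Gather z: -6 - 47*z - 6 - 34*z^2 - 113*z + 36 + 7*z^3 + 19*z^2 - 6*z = 7*z^3 - 15*z^2 - 166*z + 24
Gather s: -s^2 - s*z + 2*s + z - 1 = -s^2 + s*(2 - z) + z - 1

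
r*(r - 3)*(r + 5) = r^3 + 2*r^2 - 15*r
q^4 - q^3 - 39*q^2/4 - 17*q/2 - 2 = (q - 4)*(q + 1/2)^2*(q + 2)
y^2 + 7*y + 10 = (y + 2)*(y + 5)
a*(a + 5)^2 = a^3 + 10*a^2 + 25*a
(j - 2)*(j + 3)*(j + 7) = j^3 + 8*j^2 + j - 42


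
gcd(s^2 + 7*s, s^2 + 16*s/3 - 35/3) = s + 7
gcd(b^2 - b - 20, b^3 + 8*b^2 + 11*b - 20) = b + 4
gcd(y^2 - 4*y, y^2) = y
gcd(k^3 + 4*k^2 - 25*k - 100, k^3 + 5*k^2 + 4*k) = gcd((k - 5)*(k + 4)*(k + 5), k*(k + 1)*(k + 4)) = k + 4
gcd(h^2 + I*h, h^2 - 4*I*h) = h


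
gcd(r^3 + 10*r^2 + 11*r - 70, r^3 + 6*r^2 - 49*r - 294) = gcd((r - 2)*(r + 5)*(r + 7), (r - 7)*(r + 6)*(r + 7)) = r + 7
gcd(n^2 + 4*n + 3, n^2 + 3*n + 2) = n + 1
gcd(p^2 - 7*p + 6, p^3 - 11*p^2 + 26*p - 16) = p - 1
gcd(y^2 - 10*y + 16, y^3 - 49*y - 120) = y - 8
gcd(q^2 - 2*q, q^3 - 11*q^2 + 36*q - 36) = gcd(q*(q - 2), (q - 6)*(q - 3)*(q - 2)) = q - 2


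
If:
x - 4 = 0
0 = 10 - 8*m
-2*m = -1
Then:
No Solution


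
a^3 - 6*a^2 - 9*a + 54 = (a - 6)*(a - 3)*(a + 3)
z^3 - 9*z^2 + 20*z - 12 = (z - 6)*(z - 2)*(z - 1)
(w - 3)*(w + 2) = w^2 - w - 6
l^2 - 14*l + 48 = (l - 8)*(l - 6)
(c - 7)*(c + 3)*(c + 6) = c^3 + 2*c^2 - 45*c - 126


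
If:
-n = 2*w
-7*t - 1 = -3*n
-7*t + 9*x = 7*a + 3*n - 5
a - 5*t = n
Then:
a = 99*x/98 + 51/98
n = 9*x/28 + 11/28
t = 27*x/196 + 5/196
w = -9*x/56 - 11/56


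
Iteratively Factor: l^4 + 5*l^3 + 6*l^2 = (l + 3)*(l^3 + 2*l^2) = (l + 2)*(l + 3)*(l^2) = l*(l + 2)*(l + 3)*(l)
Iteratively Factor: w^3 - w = (w - 1)*(w^2 + w) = w*(w - 1)*(w + 1)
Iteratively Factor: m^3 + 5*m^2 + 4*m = (m + 1)*(m^2 + 4*m) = m*(m + 1)*(m + 4)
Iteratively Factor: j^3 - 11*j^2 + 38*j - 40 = (j - 5)*(j^2 - 6*j + 8) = (j - 5)*(j - 4)*(j - 2)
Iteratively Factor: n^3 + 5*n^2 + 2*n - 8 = (n + 4)*(n^2 + n - 2) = (n + 2)*(n + 4)*(n - 1)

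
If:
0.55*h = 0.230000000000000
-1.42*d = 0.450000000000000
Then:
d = -0.32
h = 0.42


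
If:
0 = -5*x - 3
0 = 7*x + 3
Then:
No Solution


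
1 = 1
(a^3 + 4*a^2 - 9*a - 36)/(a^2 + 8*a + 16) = (a^2 - 9)/(a + 4)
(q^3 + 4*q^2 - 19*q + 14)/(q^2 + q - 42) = (q^2 - 3*q + 2)/(q - 6)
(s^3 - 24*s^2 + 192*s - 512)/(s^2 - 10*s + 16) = (s^2 - 16*s + 64)/(s - 2)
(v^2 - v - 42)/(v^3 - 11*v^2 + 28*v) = (v + 6)/(v*(v - 4))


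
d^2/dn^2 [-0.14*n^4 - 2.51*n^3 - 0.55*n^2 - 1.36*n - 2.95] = -1.68*n^2 - 15.06*n - 1.1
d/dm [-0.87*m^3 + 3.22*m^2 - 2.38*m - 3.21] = -2.61*m^2 + 6.44*m - 2.38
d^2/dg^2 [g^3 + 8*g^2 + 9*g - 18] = 6*g + 16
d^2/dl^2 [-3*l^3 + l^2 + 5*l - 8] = 2 - 18*l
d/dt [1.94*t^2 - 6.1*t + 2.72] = 3.88*t - 6.1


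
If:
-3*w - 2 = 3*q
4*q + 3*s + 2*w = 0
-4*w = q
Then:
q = -8/9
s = 28/27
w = 2/9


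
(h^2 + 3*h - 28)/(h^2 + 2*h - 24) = (h + 7)/(h + 6)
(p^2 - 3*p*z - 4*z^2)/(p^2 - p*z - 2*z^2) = (-p + 4*z)/(-p + 2*z)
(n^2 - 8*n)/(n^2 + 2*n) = (n - 8)/(n + 2)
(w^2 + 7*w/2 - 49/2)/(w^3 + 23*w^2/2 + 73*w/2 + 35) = (2*w - 7)/(2*w^2 + 9*w + 10)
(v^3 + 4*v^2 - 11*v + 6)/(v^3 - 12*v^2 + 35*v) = (v^3 + 4*v^2 - 11*v + 6)/(v*(v^2 - 12*v + 35))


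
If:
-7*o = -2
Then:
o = 2/7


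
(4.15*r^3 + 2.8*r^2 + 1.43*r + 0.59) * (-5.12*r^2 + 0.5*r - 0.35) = -21.248*r^5 - 12.261*r^4 - 7.3741*r^3 - 3.2858*r^2 - 0.2055*r - 0.2065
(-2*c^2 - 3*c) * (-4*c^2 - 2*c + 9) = 8*c^4 + 16*c^3 - 12*c^2 - 27*c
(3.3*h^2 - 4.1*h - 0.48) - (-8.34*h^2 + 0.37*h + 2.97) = 11.64*h^2 - 4.47*h - 3.45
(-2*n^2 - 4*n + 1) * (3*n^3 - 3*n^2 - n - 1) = -6*n^5 - 6*n^4 + 17*n^3 + 3*n^2 + 3*n - 1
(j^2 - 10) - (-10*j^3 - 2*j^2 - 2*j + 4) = 10*j^3 + 3*j^2 + 2*j - 14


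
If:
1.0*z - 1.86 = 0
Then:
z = 1.86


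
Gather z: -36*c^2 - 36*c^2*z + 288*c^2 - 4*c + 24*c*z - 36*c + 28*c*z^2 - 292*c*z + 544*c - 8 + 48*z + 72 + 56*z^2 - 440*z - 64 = 252*c^2 + 504*c + z^2*(28*c + 56) + z*(-36*c^2 - 268*c - 392)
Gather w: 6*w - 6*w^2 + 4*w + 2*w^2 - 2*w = -4*w^2 + 8*w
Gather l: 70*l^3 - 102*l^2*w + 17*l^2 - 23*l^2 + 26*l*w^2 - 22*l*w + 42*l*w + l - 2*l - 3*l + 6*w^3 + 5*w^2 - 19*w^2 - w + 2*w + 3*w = 70*l^3 + l^2*(-102*w - 6) + l*(26*w^2 + 20*w - 4) + 6*w^3 - 14*w^2 + 4*w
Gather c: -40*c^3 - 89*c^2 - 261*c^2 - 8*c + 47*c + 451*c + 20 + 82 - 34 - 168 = -40*c^3 - 350*c^2 + 490*c - 100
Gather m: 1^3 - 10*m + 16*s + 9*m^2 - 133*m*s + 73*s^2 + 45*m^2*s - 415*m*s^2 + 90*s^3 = m^2*(45*s + 9) + m*(-415*s^2 - 133*s - 10) + 90*s^3 + 73*s^2 + 16*s + 1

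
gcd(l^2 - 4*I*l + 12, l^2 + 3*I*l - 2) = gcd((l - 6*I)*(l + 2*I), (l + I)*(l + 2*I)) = l + 2*I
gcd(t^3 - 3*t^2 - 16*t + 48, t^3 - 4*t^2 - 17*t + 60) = t^2 + t - 12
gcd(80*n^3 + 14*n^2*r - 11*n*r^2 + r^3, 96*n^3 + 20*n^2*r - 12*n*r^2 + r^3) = -16*n^2 - 6*n*r + r^2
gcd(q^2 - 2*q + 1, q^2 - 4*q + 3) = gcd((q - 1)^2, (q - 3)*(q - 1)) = q - 1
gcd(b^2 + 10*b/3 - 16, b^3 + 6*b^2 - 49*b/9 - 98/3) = b + 6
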